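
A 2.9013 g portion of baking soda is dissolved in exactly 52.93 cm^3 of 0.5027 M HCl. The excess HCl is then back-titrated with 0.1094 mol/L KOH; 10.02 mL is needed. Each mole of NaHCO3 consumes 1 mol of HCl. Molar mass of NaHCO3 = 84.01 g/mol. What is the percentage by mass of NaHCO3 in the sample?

73.9%

Total n(HCl) added = 0.5027 x 0.05293 = 0.02661 mol.
n(KOH) used = 0.1094 x 0.01002 = 0.001096 mol, which equals the excess n(HCl).
So n(HCl) consumed by the sample = 0.02661 - 0.001096 = 0.02551 mol.
n(NaHCO3) = 0.02551 / 1 = 0.02551 mol.
mass NaHCO3 = 0.02551 x 84.01 = 2.143 g, so %NaHCO3 = 2.143/2.9013 x 100 = 73.9%.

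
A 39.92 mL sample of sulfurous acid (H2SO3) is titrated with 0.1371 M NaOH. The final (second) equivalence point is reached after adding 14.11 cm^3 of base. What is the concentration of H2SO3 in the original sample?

0.0242 M

n(NaOH) = 0.1371 x 0.01411 = 0.001934 mol.
At the final (second) equivalence point, 2 mol OH^- react per mol H2SO3, so n(H2SO3) = 0.001934 / 2 = 0.0009672 mol.
[H2SO3] = 0.0009672 / 0.03992 L = 0.0242 M.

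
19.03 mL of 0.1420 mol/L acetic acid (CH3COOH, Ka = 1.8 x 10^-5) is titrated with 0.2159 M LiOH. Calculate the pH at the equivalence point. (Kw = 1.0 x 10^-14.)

n(CH3COOH) = 0.1420 x 0.01903 = 0.002702 mol; V(LiOH) at equivalence = 0.002702/0.2159 = 0.01252 L.
At equivalence all the acid is converted to CH3COO-; total volume = 0.01903 + 0.01252 = 0.03155 L, so [CH3COO-] = 0.002702/0.03155 = 0.08566 M.
Kb = Kw/Ka = 1.0e-14 / 1.8 x 10^-5 = 5.56e-10.
[OH^-] = sqrt(Kb x [CH3COO-]) = sqrt(5.56e-10 x 0.08566) = 6.90e-6 M.
pOH = 5.16, so pH = 14.00 - 5.16 = 8.84.

8.84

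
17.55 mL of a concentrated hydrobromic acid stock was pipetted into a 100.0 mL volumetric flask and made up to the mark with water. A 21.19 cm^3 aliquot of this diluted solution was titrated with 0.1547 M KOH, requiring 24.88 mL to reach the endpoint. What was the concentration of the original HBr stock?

n(KOH) = 0.1547 x 0.02488 = 0.003849 mol.
n(HBr) in the aliquot = 0.003849 mol.
[diluted HBr] = 0.003849 / 0.02119 = 0.1816 M.
Dilution factor = 100.0/17.55 = 5.698, so [stock] = 0.1816 x 5.698 = 1.03 M.

1.03 M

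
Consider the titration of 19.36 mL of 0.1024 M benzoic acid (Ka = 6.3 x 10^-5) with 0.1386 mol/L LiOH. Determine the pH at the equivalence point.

8.49

n(C6H5COOH) = 0.1024 x 0.01936 = 0.001982 mol; V(LiOH) at equivalence = 0.001982/0.1386 = 0.01430 L.
At equivalence all the acid is converted to C6H5COO-; total volume = 0.01936 + 0.01430 = 0.03366 L, so [C6H5COO-] = 0.001982/0.03366 = 0.05889 M.
Kb = Kw/Ka = 1.0e-14 / 6.3 x 10^-5 = 1.59e-10.
[OH^-] = sqrt(Kb x [C6H5COO-]) = sqrt(1.59e-10 x 0.05889) = 3.06e-6 M.
pOH = 5.51, so pH = 14.00 - 5.51 = 8.49.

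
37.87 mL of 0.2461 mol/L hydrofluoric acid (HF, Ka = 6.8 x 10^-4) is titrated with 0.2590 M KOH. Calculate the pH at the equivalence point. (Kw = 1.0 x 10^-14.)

n(HF) = 0.2461 x 0.03787 = 0.009320 mol; V(KOH) at equivalence = 0.009320/0.2590 = 0.03598 L.
At equivalence all the acid is converted to F-; total volume = 0.03787 + 0.03598 = 0.07385 L, so [F-] = 0.009320/0.07385 = 0.1262 M.
Kb = Kw/Ka = 1.0e-14 / 6.8 x 10^-4 = 1.47e-11.
[OH^-] = sqrt(Kb x [F-]) = sqrt(1.47e-11 x 0.1262) = 1.36e-6 M.
pOH = 5.87, so pH = 14.00 - 5.87 = 8.13.

8.13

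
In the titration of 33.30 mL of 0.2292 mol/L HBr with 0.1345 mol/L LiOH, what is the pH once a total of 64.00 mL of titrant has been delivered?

n(acid) = 0.2292 x 0.03330 = 0.007632 mol; n(LiOH) added = 0.1345 x 0.06400 = 0.008608 mol.
Base is in excess by 0.008608 - 0.007632 = 0.0009756 mol in a total volume of 0.09730 L.
[OH^-] = 0.0009756/0.09730 = 0.01003 M, so pOH = 2.00 and pH = 14.00 - 2.00 = 12.00.

12.00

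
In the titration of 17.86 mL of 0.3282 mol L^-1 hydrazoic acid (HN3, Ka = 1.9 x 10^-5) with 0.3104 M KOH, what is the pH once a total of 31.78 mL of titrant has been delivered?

12.91

n(acid) = 0.3282 x 0.01786 = 0.005862 mol; n(KOH) added = 0.3104 x 0.03178 = 0.009865 mol.
Base is in excess by 0.009865 - 0.005862 = 0.004003 mol in a total volume of 0.04964 L.
[OH^-] = 0.004003/0.04964 = 0.08064 M, so pOH = 1.09 and pH = 14.00 - 1.09 = 12.91.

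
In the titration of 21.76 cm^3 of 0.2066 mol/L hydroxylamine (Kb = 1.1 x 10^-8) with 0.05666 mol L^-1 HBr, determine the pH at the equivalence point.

n(NH2OH) = 0.2066 x 0.02176 = 0.004496 mol; V(HBr) at equivalence = 0.004496/0.05666 = 0.07934 L.
At equivalence the base is fully converted to NH3OH+; total volume = 0.1011 L, so [NH3OH+] = 0.004496/0.1011 = 0.04447 M.
Ka(NH3OH+) = Kw/Kb = 1.0e-14 / 1.1 x 10^-8 = 9.09e-7.
[H^+] = sqrt(Ka x [NH3OH+]) = sqrt(9.09e-7 x 0.04447) = 0.000201 M.
pH = -log(0.000201) = 3.70.

3.70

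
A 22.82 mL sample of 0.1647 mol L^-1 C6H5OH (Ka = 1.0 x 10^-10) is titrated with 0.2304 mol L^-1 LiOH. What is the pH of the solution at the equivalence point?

n(C6H5OH) = 0.1647 x 0.02282 = 0.003758 mol; V(LiOH) at equivalence = 0.003758/0.2304 = 0.01631 L.
At equivalence all the acid is converted to C6H5O-; total volume = 0.02282 + 0.01631 = 0.03913 L, so [C6H5O-] = 0.003758/0.03913 = 0.09604 M.
Kb = Kw/Ka = 1.0e-14 / 1.0 x 10^-10 = 0.000100.
[OH^-] = sqrt(Kb x [C6H5O-]) = sqrt(0.000100 x 0.09604) = 0.00310 M.
pOH = 2.51, so pH = 14.00 - 2.51 = 11.49.

11.49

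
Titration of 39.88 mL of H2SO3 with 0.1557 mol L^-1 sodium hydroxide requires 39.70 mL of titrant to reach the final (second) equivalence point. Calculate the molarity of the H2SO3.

0.0775 M

n(NaOH) = 0.1557 x 0.03970 = 0.006181 mol.
At the final (second) equivalence point, 2 mol OH^- react per mol H2SO3, so n(H2SO3) = 0.006181 / 2 = 0.003091 mol.
[H2SO3] = 0.003091 / 0.03988 L = 0.0775 M.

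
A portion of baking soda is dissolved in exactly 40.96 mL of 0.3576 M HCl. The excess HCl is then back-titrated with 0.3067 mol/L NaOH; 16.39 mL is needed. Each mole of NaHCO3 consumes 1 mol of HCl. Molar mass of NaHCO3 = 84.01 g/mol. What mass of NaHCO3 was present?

Total n(HCl) added = 0.3576 x 0.04096 = 0.01465 mol.
n(NaOH) used = 0.3067 x 0.01639 = 0.005027 mol, which equals the excess n(HCl).
So n(HCl) consumed by the sample = 0.01465 - 0.005027 = 0.009620 mol.
n(NaHCO3) = 0.009620 / 1 = 0.009620 mol.
mass = 0.009620 mol x 84.01 g/mol = 0.808 g.

0.808 g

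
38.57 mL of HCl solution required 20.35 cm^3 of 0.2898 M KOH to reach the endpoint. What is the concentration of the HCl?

0.153 M

n(KOH) delivered = 0.2898 x 0.02035 = 0.005897 mol.
For a 1:1 reaction, n(HCl) = 0.005897 mol.
[HCl] = 0.005897 mol / 0.03857 L = 0.153 M.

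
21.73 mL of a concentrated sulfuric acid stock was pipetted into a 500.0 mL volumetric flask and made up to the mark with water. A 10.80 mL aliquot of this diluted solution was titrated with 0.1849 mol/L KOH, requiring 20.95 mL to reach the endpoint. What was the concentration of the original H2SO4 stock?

n(KOH) = 0.1849 x 0.02095 = 0.003874 mol.
n(H2SO4) in the aliquot = 0.003874 x 1/2 = 0.001937 mol.
[diluted H2SO4] = 0.001937 / 0.01080 = 0.1793 M.
Dilution factor = 500.0/21.73 = 23.01, so [stock] = 0.1793 x 23.01 = 4.13 M.

4.13 M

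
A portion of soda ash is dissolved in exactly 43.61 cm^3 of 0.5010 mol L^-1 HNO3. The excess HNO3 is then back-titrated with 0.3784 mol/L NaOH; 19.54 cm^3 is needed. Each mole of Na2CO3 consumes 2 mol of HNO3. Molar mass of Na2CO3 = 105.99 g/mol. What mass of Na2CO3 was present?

Total n(HNO3) added = 0.5010 x 0.04361 = 0.02185 mol.
n(NaOH) used = 0.3784 x 0.01954 = 0.007394 mol, which equals the excess n(HNO3).
So n(HNO3) consumed by the sample = 0.02185 - 0.007394 = 0.01445 mol.
n(Na2CO3) = 0.01445 / 2 = 0.007227 mol.
mass = 0.007227 mol x 105.99 g/mol = 0.766 g.

0.766 g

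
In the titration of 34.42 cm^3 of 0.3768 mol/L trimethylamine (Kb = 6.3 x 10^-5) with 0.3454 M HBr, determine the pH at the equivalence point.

5.27

n((CH3)3N) = 0.3768 x 0.03442 = 0.01297 mol; V(HBr) at equivalence = 0.01297/0.3454 = 0.03755 L.
At equivalence the base is fully converted to (CH3)3NH+; total volume = 0.07197 L, so [(CH3)3NH+] = 0.01297/0.07197 = 0.1802 M.
Ka((CH3)3NH+) = Kw/Kb = 1.0e-14 / 6.3 x 10^-5 = 1.59e-10.
[H^+] = sqrt(Ka x [(CH3)3NH+]) = sqrt(1.59e-10 x 0.1802) = 5.35e-6 M.
pH = -log(5.35e-6) = 5.27.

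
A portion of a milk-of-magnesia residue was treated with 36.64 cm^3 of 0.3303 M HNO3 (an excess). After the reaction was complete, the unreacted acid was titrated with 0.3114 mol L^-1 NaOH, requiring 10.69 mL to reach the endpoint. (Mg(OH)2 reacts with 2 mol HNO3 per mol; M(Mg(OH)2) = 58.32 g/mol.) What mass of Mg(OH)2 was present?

Total n(HNO3) added = 0.3303 x 0.03664 = 0.01210 mol.
n(NaOH) used = 0.3114 x 0.01069 = 0.003329 mol, which equals the excess n(HNO3).
So n(HNO3) consumed by the sample = 0.01210 - 0.003329 = 0.008773 mol.
n(Mg(OH)2) = 0.008773 / 2 = 0.004387 mol.
mass = 0.004387 mol x 58.32 g/mol = 0.256 g.

0.256 g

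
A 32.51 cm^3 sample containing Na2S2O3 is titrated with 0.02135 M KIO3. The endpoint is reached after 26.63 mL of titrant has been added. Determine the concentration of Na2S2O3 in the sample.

n(KIO3) = 0.02135 x 0.02663 = 0.0005686 mol.
From the balanced equation, 1 mol KIO3 reacts with 6 mol Na2S2O3, so n(Na2S2O3) = 0.0005686 x 6/1 = 0.003411 mol.
[Na2S2O3] = 0.003411 / 0.03251 L = 0.105 M.

0.105 M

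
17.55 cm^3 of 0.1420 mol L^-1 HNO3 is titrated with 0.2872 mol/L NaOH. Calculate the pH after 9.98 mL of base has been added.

12.13

n(acid) = 0.1420 x 0.01755 = 0.002492 mol; n(NaOH) added = 0.2872 x 0.009980 = 0.002866 mol.
Base is in excess by 0.002866 - 0.002492 = 0.0003742 mol in a total volume of 0.02753 L.
[OH^-] = 0.0003742/0.02753 = 0.01359 M, so pOH = 1.87 and pH = 14.00 - 1.87 = 12.13.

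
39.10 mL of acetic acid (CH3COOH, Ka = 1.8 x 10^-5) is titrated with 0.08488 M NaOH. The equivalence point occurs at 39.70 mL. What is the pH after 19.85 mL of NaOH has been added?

4.74

19.85 mL is exactly half the equivalence volume (39.70/2), i.e. the half-equivalence point.
There, n(HA) = n(A^-), so pH = pKa = -log(1.8 x 10^-5) = 4.74.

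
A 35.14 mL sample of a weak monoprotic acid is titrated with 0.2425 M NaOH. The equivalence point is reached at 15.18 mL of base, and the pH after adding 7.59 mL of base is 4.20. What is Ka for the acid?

6.3 x 10^-5

7.59 mL is half of the equivalence volume, so this is the half-equivalence point where [HA] = [A^-].
At half-equivalence pH = pKa, so pKa = 4.20.
Ka = 10^(-4.20) = 6.3 x 10^-5.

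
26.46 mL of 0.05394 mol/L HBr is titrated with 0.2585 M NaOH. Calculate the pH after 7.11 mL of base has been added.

n(acid) = 0.05394 x 0.02646 = 0.001427 mol; n(NaOH) added = 0.2585 x 0.007110 = 0.001838 mol.
Base is in excess by 0.001838 - 0.001427 = 0.0004107 mol in a total volume of 0.03357 L.
[OH^-] = 0.0004107/0.03357 = 0.01223 M, so pOH = 1.91 and pH = 14.00 - 1.91 = 12.09.

12.09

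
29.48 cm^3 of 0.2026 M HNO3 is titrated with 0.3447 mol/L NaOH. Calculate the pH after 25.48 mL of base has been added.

n(acid) = 0.2026 x 0.02948 = 0.005973 mol; n(NaOH) added = 0.3447 x 0.02548 = 0.008783 mol.
Base is in excess by 0.008783 - 0.005973 = 0.002810 mol in a total volume of 0.05496 L.
[OH^-] = 0.002810/0.05496 = 0.05113 M, so pOH = 1.29 and pH = 14.00 - 1.29 = 12.71.

12.71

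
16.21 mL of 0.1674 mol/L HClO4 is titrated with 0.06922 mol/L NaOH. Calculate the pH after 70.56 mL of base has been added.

12.40

n(acid) = 0.1674 x 0.01621 = 0.002714 mol; n(NaOH) added = 0.06922 x 0.07056 = 0.004884 mol.
Base is in excess by 0.004884 - 0.002714 = 0.002171 mol in a total volume of 0.08677 L.
[OH^-] = 0.002171/0.08677 = 0.02502 M, so pOH = 1.60 and pH = 14.00 - 1.60 = 12.40.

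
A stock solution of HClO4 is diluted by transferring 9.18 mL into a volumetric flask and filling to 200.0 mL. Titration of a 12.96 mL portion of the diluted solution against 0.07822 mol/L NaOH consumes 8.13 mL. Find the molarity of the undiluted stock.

n(NaOH) = 0.07822 x 0.008130 = 0.0006359 mol.
n(HClO4) in the aliquot = 0.0006359 mol.
[diluted HClO4] = 0.0006359 / 0.01296 = 0.04907 M.
Dilution factor = 200.0/9.180 = 21.79, so [stock] = 0.04907 x 21.79 = 1.07 M.

1.07 M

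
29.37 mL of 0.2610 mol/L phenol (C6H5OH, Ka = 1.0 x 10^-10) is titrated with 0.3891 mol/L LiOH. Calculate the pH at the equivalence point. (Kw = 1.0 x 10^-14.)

n(C6H5OH) = 0.2610 x 0.02937 = 0.007666 mol; V(LiOH) at equivalence = 0.007666/0.3891 = 0.01970 L.
At equivalence all the acid is converted to C6H5O-; total volume = 0.02937 + 0.01970 = 0.04907 L, so [C6H5O-] = 0.007666/0.04907 = 0.1562 M.
Kb = Kw/Ka = 1.0e-14 / 1.0 x 10^-10 = 0.000100.
[OH^-] = sqrt(Kb x [C6H5O-]) = sqrt(0.000100 x 0.1562) = 0.00395 M.
pOH = 2.40, so pH = 14.00 - 2.40 = 11.60.

11.60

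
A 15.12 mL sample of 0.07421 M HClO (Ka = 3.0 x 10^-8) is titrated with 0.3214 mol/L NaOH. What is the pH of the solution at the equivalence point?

10.15

n(HClO) = 0.07421 x 0.01512 = 0.001122 mol; V(NaOH) at equivalence = 0.001122/0.3214 = 0.003491 L.
At equivalence all the acid is converted to ClO-; total volume = 0.01512 + 0.003491 = 0.01861 L, so [ClO-] = 0.001122/0.01861 = 0.06029 M.
Kb = Kw/Ka = 1.0e-14 / 3.0 x 10^-8 = 3.33e-7.
[OH^-] = sqrt(Kb x [ClO-]) = sqrt(3.33e-7 x 0.06029) = 0.000142 M.
pOH = 3.85, so pH = 14.00 - 3.85 = 10.15.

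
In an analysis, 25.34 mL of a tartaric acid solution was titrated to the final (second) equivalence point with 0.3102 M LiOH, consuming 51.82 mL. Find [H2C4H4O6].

0.317 M

n(LiOH) = 0.3102 x 0.05182 = 0.01607 mol.
At the final (second) equivalence point, 2 mol OH^- react per mol H2C4H4O6, so n(H2C4H4O6) = 0.01607 / 2 = 0.008037 mol.
[H2C4H4O6] = 0.008037 / 0.02534 L = 0.317 M.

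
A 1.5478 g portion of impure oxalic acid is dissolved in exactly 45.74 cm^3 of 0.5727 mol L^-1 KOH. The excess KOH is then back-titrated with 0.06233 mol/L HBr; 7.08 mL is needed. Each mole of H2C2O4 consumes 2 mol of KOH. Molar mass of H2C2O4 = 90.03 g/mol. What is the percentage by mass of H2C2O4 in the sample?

Total n(KOH) added = 0.5727 x 0.04574 = 0.02620 mol.
n(HBr) used = 0.06233 x 0.007080 = 0.0004413 mol, which equals the excess n(KOH).
So n(KOH) consumed by the sample = 0.02620 - 0.0004413 = 0.02575 mol.
n(H2C2O4) = 0.02575 / 2 = 0.01288 mol.
mass H2C2O4 = 0.01288 x 90.03 = 1.159 g, so %H2C2O4 = 1.159/1.5478 x 100 = 74.9%.

74.9%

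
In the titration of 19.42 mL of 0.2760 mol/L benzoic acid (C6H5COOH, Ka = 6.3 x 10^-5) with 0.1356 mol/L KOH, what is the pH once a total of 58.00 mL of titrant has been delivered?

12.51

n(acid) = 0.2760 x 0.01942 = 0.005360 mol; n(KOH) added = 0.1356 x 0.05800 = 0.007865 mol.
Base is in excess by 0.007865 - 0.005360 = 0.002505 mol in a total volume of 0.07742 L.
[OH^-] = 0.002505/0.07742 = 0.03235 M, so pOH = 1.49 and pH = 14.00 - 1.49 = 12.51.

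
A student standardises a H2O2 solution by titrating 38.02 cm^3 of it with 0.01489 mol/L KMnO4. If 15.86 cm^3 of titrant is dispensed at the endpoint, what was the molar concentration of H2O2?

0.0155 M

n(KMnO4) = 0.01489 x 0.01586 = 0.0002362 mol.
From the balanced equation, 2 mol KMnO4 reacts with 5 mol H2O2, so n(H2O2) = 0.0002362 x 5/2 = 0.0005904 mol.
[H2O2] = 0.0005904 / 0.03802 L = 0.0155 M.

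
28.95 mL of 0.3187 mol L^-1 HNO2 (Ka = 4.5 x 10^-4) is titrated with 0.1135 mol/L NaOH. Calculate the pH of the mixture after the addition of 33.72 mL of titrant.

3.20

Initial n(HNO2) = 0.3187 x 0.02895 = 0.009226 mol.
n(NaOH) added = 0.1135 x 0.03372 = 0.003827 mol, converting that many moles of HNO2 to NO2-.
Remaining n(HNO2) = 0.005399 mol; n(NO2-) = 0.003827 mol.
By Henderson-Hasselbalch, pH = pKa + log([A^-]/[HA]) = 3.35 + log(0.003827/0.005399) = 3.35 + (-0.15) = 3.20.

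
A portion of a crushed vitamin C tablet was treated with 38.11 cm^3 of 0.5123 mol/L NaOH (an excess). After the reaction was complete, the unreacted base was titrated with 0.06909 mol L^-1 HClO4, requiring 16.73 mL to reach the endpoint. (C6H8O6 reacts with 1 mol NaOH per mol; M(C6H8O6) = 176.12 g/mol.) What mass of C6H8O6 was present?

3.23 g

Total n(NaOH) added = 0.5123 x 0.03811 = 0.01952 mol.
n(HClO4) used = 0.06909 x 0.01673 = 0.001156 mol, which equals the excess n(NaOH).
So n(NaOH) consumed by the sample = 0.01952 - 0.001156 = 0.01837 mol.
n(C6H8O6) = 0.01837 / 1 = 0.01837 mol.
mass = 0.01837 mol x 176.12 g/mol = 3.23 g.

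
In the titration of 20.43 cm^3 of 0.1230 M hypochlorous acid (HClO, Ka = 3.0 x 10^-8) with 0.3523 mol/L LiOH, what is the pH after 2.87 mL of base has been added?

7.35

Initial n(HClO) = 0.1230 x 0.02043 = 0.002513 mol.
n(LiOH) added = 0.3523 x 0.002870 = 0.001011 mol, converting that many moles of HClO to ClO-.
Remaining n(HClO) = 0.001502 mol; n(ClO-) = 0.001011 mol.
By Henderson-Hasselbalch, pH = pKa + log([A^-]/[HA]) = 7.52 + log(0.001011/0.001502) = 7.52 + (-0.17) = 7.35.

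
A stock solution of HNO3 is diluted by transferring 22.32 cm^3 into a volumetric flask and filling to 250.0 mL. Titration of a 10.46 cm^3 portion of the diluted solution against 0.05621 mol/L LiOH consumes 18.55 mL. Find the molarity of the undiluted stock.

n(LiOH) = 0.05621 x 0.01855 = 0.001043 mol.
n(HNO3) in the aliquot = 0.001043 mol.
[diluted HNO3] = 0.001043 / 0.01046 = 0.09968 M.
Dilution factor = 250.0/22.32 = 11.20, so [stock] = 0.09968 x 11.20 = 1.12 M.

1.12 M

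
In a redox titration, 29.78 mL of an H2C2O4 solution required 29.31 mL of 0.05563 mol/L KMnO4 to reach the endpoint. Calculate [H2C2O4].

0.137 M

n(KMnO4) = 0.05563 x 0.02931 = 0.001631 mol.
From the balanced equation, 2 mol KMnO4 reacts with 5 mol H2C2O4, so n(H2C2O4) = 0.001631 x 5/2 = 0.004076 mol.
[H2C2O4] = 0.004076 / 0.02978 L = 0.137 M.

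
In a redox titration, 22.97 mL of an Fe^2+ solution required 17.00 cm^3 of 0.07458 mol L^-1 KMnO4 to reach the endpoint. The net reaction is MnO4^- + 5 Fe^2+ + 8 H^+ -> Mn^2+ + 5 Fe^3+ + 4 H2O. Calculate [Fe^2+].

n(KMnO4) = 0.07458 x 0.01700 = 0.001268 mol.
From the balanced equation, 1 mol KMnO4 reacts with 5 mol Fe^2+, so n(Fe^2+) = 0.001268 x 5/1 = 0.006339 mol.
[Fe^2+] = 0.006339 / 0.02297 L = 0.276 M.

0.276 M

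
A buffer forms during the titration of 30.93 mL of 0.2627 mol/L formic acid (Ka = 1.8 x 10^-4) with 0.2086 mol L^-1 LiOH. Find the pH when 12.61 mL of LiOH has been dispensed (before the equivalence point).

Initial n(HCOOH) = 0.2627 x 0.03093 = 0.008125 mol.
n(LiOH) added = 0.2086 x 0.01261 = 0.002630 mol, converting that many moles of HCOOH to HCOO-.
Remaining n(HCOOH) = 0.005495 mol; n(HCOO-) = 0.002630 mol.
By Henderson-Hasselbalch, pH = pKa + log([A^-]/[HA]) = 3.74 + log(0.002630/0.005495) = 3.74 + (-0.32) = 3.42.

3.42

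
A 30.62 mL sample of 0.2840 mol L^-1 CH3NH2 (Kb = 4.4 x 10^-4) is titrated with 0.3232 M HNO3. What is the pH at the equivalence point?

n(CH3NH2) = 0.2840 x 0.03062 = 0.008696 mol; V(HNO3) at equivalence = 0.008696/0.3232 = 0.02691 L.
At equivalence the base is fully converted to CH3NH3+; total volume = 0.05753 L, so [CH3NH3+] = 0.008696/0.05753 = 0.1512 M.
Ka(CH3NH3+) = Kw/Kb = 1.0e-14 / 4.4 x 10^-4 = 2.27e-11.
[H^+] = sqrt(Ka x [CH3NH3+]) = sqrt(2.27e-11 x 0.1512) = 1.85e-6 M.
pH = -log(1.85e-6) = 5.73.

5.73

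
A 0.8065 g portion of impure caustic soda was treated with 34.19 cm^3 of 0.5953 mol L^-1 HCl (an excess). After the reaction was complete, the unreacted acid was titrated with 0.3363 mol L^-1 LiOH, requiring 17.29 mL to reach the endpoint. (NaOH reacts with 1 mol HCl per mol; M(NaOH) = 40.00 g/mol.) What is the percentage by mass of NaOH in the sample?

Total n(HCl) added = 0.5953 x 0.03419 = 0.02035 mol.
n(LiOH) used = 0.3363 x 0.01729 = 0.005815 mol, which equals the excess n(HCl).
So n(HCl) consumed by the sample = 0.02035 - 0.005815 = 0.01454 mol.
n(NaOH) = 0.01454 / 1 = 0.01454 mol.
mass NaOH = 0.01454 x 40.00 = 0.5815 g, so %NaOH = 0.5815/0.8065 x 100 = 72.1%.

72.1%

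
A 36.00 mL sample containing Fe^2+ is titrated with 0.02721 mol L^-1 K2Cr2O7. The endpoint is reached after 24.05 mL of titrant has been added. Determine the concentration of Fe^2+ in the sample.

0.109 M

n(K2Cr2O7) = 0.02721 x 0.02405 = 0.0006544 mol.
From the balanced equation, 1 mol K2Cr2O7 reacts with 6 mol Fe^2+, so n(Fe^2+) = 0.0006544 x 6/1 = 0.003926 mol.
[Fe^2+] = 0.003926 / 0.03600 L = 0.109 M.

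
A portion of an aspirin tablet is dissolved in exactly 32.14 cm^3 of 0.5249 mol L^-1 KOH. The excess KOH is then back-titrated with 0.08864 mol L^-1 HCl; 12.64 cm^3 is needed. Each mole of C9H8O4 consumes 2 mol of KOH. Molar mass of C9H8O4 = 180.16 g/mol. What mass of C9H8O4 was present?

Total n(KOH) added = 0.5249 x 0.03214 = 0.01687 mol.
n(HCl) used = 0.08864 x 0.01264 = 0.001120 mol, which equals the excess n(KOH).
So n(KOH) consumed by the sample = 0.01687 - 0.001120 = 0.01575 mol.
n(C9H8O4) = 0.01575 / 2 = 0.007875 mol.
mass = 0.007875 mol x 180.16 g/mol = 1.42 g.

1.42 g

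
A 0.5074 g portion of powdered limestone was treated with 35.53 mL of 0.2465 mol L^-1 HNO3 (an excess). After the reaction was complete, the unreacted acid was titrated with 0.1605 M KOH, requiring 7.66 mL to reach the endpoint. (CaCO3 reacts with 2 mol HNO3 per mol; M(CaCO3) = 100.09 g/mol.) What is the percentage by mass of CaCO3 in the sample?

Total n(HNO3) added = 0.2465 x 0.03553 = 0.008758 mol.
n(KOH) used = 0.1605 x 0.007660 = 0.001229 mol, which equals the excess n(HNO3).
So n(HNO3) consumed by the sample = 0.008758 - 0.001229 = 0.007529 mol.
n(CaCO3) = 0.007529 / 2 = 0.003764 mol.
mass CaCO3 = 0.003764 x 100.09 = 0.3768 g, so %CaCO3 = 0.3768/0.5074 x 100 = 74.3%.

74.3%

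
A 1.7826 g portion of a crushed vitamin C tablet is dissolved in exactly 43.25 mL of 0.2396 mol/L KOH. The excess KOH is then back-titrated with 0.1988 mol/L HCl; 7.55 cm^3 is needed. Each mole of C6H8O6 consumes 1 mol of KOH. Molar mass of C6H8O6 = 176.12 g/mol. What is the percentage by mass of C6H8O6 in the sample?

Total n(KOH) added = 0.2396 x 0.04325 = 0.01036 mol.
n(HCl) used = 0.1988 x 0.007550 = 0.001501 mol, which equals the excess n(KOH).
So n(KOH) consumed by the sample = 0.01036 - 0.001501 = 0.008862 mol.
n(C6H8O6) = 0.008862 / 1 = 0.008862 mol.
mass C6H8O6 = 0.008862 x 176.12 = 1.561 g, so %C6H8O6 = 1.561/1.7826 x 100 = 87.6%.

87.6%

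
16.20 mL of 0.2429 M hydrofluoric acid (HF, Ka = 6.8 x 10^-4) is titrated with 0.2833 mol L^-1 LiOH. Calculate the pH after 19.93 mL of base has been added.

12.68

n(acid) = 0.2429 x 0.01620 = 0.003935 mol; n(LiOH) added = 0.2833 x 0.01993 = 0.005646 mol.
Base is in excess by 0.005646 - 0.003935 = 0.001711 mol in a total volume of 0.03613 L.
[OH^-] = 0.001711/0.03613 = 0.04736 M, so pOH = 1.32 and pH = 14.00 - 1.32 = 12.68.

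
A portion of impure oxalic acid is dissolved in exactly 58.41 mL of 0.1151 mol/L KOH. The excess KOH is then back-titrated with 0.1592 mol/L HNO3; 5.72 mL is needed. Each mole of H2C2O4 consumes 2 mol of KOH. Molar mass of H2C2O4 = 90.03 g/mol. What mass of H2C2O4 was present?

0.262 g

Total n(KOH) added = 0.1151 x 0.05841 = 0.006723 mol.
n(HNO3) used = 0.1592 x 0.005720 = 0.0009106 mol, which equals the excess n(KOH).
So n(KOH) consumed by the sample = 0.006723 - 0.0009106 = 0.005812 mol.
n(H2C2O4) = 0.005812 / 2 = 0.002906 mol.
mass = 0.002906 mol x 90.03 g/mol = 0.262 g.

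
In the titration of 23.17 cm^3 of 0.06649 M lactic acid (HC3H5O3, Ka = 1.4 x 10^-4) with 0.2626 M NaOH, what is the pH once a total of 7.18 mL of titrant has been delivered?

12.06

n(acid) = 0.06649 x 0.02317 = 0.001541 mol; n(NaOH) added = 0.2626 x 0.007180 = 0.001885 mol.
Base is in excess by 0.001885 - 0.001541 = 0.0003449 mol in a total volume of 0.03035 L.
[OH^-] = 0.0003449/0.03035 = 0.01136 M, so pOH = 1.94 and pH = 14.00 - 1.94 = 12.06.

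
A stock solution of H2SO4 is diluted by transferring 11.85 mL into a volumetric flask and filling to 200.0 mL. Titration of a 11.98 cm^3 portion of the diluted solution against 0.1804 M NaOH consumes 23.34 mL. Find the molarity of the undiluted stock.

2.97 M

n(NaOH) = 0.1804 x 0.02334 = 0.004211 mol.
n(H2SO4) in the aliquot = 0.004211 x 1/2 = 0.002105 mol.
[diluted H2SO4] = 0.002105 / 0.01198 = 0.1757 M.
Dilution factor = 200.0/11.85 = 16.88, so [stock] = 0.1757 x 16.88 = 2.97 M.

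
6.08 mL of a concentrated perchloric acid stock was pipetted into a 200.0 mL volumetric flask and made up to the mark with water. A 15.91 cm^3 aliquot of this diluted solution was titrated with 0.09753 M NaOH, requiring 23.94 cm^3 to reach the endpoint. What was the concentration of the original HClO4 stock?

4.83 M

n(NaOH) = 0.09753 x 0.02394 = 0.002335 mol.
n(HClO4) in the aliquot = 0.002335 mol.
[diluted HClO4] = 0.002335 / 0.01591 = 0.1468 M.
Dilution factor = 200.0/6.080 = 32.89, so [stock] = 0.1468 x 32.89 = 4.83 M.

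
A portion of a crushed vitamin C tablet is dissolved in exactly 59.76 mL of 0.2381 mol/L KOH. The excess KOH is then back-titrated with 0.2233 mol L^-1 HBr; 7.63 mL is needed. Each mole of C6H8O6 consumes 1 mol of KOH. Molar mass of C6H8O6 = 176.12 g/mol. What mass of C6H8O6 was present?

2.21 g

Total n(KOH) added = 0.2381 x 0.05976 = 0.01423 mol.
n(HBr) used = 0.2233 x 0.007630 = 0.001704 mol, which equals the excess n(KOH).
So n(KOH) consumed by the sample = 0.01423 - 0.001704 = 0.01253 mol.
n(C6H8O6) = 0.01253 / 1 = 0.01253 mol.
mass = 0.01253 mol x 176.12 g/mol = 2.21 g.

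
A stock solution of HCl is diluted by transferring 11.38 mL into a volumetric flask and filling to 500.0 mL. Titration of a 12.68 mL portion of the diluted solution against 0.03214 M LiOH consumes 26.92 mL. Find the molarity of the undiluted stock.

3.00 M

n(LiOH) = 0.03214 x 0.02692 = 0.0008652 mol.
n(HCl) in the aliquot = 0.0008652 mol.
[diluted HCl] = 0.0008652 / 0.01268 = 0.06823 M.
Dilution factor = 500.0/11.38 = 43.94, so [stock] = 0.06823 x 43.94 = 3.00 M.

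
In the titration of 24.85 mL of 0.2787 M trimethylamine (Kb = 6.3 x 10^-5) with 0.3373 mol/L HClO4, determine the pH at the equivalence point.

5.31

n((CH3)3N) = 0.2787 x 0.02485 = 0.006926 mol; V(HClO4) at equivalence = 0.006926/0.3373 = 0.02053 L.
At equivalence the base is fully converted to (CH3)3NH+; total volume = 0.04538 L, so [(CH3)3NH+] = 0.006926/0.04538 = 0.1526 M.
Ka((CH3)3NH+) = Kw/Kb = 1.0e-14 / 6.3 x 10^-5 = 1.59e-10.
[H^+] = sqrt(Ka x [(CH3)3NH+]) = sqrt(1.59e-10 x 0.1526) = 4.92e-6 M.
pH = -log(4.92e-6) = 5.31.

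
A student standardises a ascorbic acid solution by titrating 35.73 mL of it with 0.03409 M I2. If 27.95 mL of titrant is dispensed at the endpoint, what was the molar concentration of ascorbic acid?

0.0267 M

n(I2) = 0.03409 x 0.02795 = 0.0009528 mol.
From the balanced equation, 1 mol I2 reacts with 1 mol ascorbic acid, so n(ascorbic acid) = 0.0009528 x 1/1 = 0.0009528 mol.
[ascorbic acid] = 0.0009528 / 0.03573 L = 0.0267 M.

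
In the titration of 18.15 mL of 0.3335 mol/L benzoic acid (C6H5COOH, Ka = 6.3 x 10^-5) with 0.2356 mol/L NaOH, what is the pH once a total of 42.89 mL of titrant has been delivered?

12.82

n(acid) = 0.3335 x 0.01815 = 0.006053 mol; n(NaOH) added = 0.2356 x 0.04289 = 0.01010 mol.
Base is in excess by 0.01010 - 0.006053 = 0.004052 mol in a total volume of 0.06104 L.
[OH^-] = 0.004052/0.06104 = 0.06638 M, so pOH = 1.18 and pH = 14.00 - 1.18 = 12.82.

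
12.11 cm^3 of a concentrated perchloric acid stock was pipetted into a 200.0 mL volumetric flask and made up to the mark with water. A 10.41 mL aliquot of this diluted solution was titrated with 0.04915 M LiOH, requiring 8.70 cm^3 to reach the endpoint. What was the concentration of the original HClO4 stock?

0.678 M

n(LiOH) = 0.04915 x 0.008700 = 0.0004276 mol.
n(HClO4) in the aliquot = 0.0004276 mol.
[diluted HClO4] = 0.0004276 / 0.01041 = 0.04108 M.
Dilution factor = 200.0/12.11 = 16.52, so [stock] = 0.04108 x 16.52 = 0.678 M.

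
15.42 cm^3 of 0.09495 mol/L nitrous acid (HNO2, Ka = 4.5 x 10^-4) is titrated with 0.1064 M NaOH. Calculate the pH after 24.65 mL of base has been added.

n(acid) = 0.09495 x 0.01542 = 0.001464 mol; n(NaOH) added = 0.1064 x 0.02465 = 0.002623 mol.
Base is in excess by 0.002623 - 0.001464 = 0.001159 mol in a total volume of 0.04007 L.
[OH^-] = 0.001159/0.04007 = 0.02892 M, so pOH = 1.54 and pH = 14.00 - 1.54 = 12.46.

12.46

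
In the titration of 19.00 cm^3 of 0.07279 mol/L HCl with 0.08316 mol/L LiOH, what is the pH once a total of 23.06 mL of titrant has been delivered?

n(acid) = 0.07279 x 0.01900 = 0.001383 mol; n(LiOH) added = 0.08316 x 0.02306 = 0.001918 mol.
Base is in excess by 0.001918 - 0.001383 = 0.0005347 mol in a total volume of 0.04206 L.
[OH^-] = 0.0005347/0.04206 = 0.01271 M, so pOH = 1.90 and pH = 14.00 - 1.90 = 12.10.

12.10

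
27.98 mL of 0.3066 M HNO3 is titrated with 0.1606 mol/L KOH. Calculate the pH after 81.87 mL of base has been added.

12.62

n(acid) = 0.3066 x 0.02798 = 0.008579 mol; n(KOH) added = 0.1606 x 0.08187 = 0.01315 mol.
Base is in excess by 0.01315 - 0.008579 = 0.004570 mol in a total volume of 0.1099 L.
[OH^-] = 0.004570/0.1099 = 0.04160 M, so pOH = 1.38 and pH = 14.00 - 1.38 = 12.62.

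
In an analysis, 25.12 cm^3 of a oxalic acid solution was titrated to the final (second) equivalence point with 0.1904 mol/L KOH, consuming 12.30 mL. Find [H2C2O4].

0.0466 M

n(KOH) = 0.1904 x 0.01230 = 0.002342 mol.
At the final (second) equivalence point, 2 mol OH^- react per mol H2C2O4, so n(H2C2O4) = 0.002342 / 2 = 0.001171 mol.
[H2C2O4] = 0.001171 / 0.02512 L = 0.0466 M.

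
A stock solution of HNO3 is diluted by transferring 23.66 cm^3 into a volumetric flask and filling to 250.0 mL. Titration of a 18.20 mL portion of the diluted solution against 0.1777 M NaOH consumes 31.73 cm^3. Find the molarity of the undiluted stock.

3.27 M

n(NaOH) = 0.1777 x 0.03173 = 0.005638 mol.
n(HNO3) in the aliquot = 0.005638 mol.
[diluted HNO3] = 0.005638 / 0.01820 = 0.3098 M.
Dilution factor = 250.0/23.66 = 10.57, so [stock] = 0.3098 x 10.57 = 3.27 M.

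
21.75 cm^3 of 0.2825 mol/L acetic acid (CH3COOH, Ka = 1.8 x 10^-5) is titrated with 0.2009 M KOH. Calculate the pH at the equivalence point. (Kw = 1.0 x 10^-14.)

8.91

n(CH3COOH) = 0.2825 x 0.02175 = 0.006144 mol; V(KOH) at equivalence = 0.006144/0.2009 = 0.03058 L.
At equivalence all the acid is converted to CH3COO-; total volume = 0.02175 + 0.03058 = 0.05233 L, so [CH3COO-] = 0.006144/0.05233 = 0.1174 M.
Kb = Kw/Ka = 1.0e-14 / 1.8 x 10^-5 = 5.56e-10.
[OH^-] = sqrt(Kb x [CH3COO-]) = sqrt(5.56e-10 x 0.1174) = 8.08e-6 M.
pOH = 5.09, so pH = 14.00 - 5.09 = 8.91.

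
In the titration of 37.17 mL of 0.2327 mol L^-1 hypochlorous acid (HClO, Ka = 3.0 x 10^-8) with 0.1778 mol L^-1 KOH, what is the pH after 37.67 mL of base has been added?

Initial n(HClO) = 0.2327 x 0.03717 = 0.008649 mol.
n(KOH) added = 0.1778 x 0.03767 = 0.006698 mol, converting that many moles of HClO to ClO-.
Remaining n(HClO) = 0.001952 mol; n(ClO-) = 0.006698 mol.
By Henderson-Hasselbalch, pH = pKa + log([A^-]/[HA]) = 7.52 + log(0.006698/0.001952) = 7.52 + (+0.54) = 8.06.

8.06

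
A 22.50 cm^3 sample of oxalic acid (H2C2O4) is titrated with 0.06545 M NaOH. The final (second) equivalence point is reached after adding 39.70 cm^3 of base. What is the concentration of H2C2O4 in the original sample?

n(NaOH) = 0.06545 x 0.03970 = 0.002598 mol.
At the final (second) equivalence point, 2 mol OH^- react per mol H2C2O4, so n(H2C2O4) = 0.002598 / 2 = 0.001299 mol.
[H2C2O4] = 0.001299 / 0.02250 L = 0.0577 M.

0.0577 M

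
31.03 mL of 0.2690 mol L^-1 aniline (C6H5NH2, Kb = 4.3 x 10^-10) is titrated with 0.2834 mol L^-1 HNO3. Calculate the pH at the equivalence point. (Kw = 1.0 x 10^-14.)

n(C6H5NH2) = 0.2690 x 0.03103 = 0.008347 mol; V(HNO3) at equivalence = 0.008347/0.2834 = 0.02945 L.
At equivalence the base is fully converted to C6H5NH3+; total volume = 0.06048 L, so [C6H5NH3+] = 0.008347/0.06048 = 0.1380 M.
Ka(C6H5NH3+) = Kw/Kb = 1.0e-14 / 4.3 x 10^-10 = 2.33e-5.
[H^+] = sqrt(Ka x [C6H5NH3+]) = sqrt(2.33e-5 x 0.1380) = 0.00179 M.
pH = -log(0.00179) = 2.75.

2.75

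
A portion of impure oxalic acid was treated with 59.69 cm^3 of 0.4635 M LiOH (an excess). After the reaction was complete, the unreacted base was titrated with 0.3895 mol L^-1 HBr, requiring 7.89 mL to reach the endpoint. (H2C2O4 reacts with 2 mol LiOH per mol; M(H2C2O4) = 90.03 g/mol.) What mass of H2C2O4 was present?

Total n(LiOH) added = 0.4635 x 0.05969 = 0.02767 mol.
n(HBr) used = 0.3895 x 0.007890 = 0.003073 mol, which equals the excess n(LiOH).
So n(LiOH) consumed by the sample = 0.02767 - 0.003073 = 0.02459 mol.
n(H2C2O4) = 0.02459 / 2 = 0.01230 mol.
mass = 0.01230 mol x 90.03 g/mol = 1.11 g.

1.11 g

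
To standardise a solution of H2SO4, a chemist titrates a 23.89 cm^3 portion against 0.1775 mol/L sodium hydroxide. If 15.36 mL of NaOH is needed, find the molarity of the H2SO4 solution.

n(NaOH) delivered = 0.1775 x 0.01536 = 0.002726 mol.
The reaction is 1 H2SO4 + 2 NaOH, so n(H2SO4) = 0.002726 x 1/2 = 0.001363 mol.
[H2SO4] = 0.001363 mol / 0.02389 L = 0.0571 M.

0.0571 M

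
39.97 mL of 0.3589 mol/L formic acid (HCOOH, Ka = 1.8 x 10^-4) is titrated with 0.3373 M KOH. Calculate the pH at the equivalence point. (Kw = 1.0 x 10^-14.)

n(HCOOH) = 0.3589 x 0.03997 = 0.01435 mol; V(KOH) at equivalence = 0.01435/0.3373 = 0.04253 L.
At equivalence all the acid is converted to HCOO-; total volume = 0.03997 + 0.04253 = 0.08250 L, so [HCOO-] = 0.01435/0.08250 = 0.1739 M.
Kb = Kw/Ka = 1.0e-14 / 1.8 x 10^-4 = 5.56e-11.
[OH^-] = sqrt(Kb x [HCOO-]) = sqrt(5.56e-11 x 0.1739) = 3.11e-6 M.
pOH = 5.51, so pH = 14.00 - 5.51 = 8.49.

8.49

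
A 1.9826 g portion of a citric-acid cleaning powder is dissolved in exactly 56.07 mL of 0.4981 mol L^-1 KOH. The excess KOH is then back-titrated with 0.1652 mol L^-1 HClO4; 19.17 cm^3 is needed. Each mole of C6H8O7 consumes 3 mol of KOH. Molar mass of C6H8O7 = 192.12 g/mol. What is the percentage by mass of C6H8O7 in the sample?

80.0%

Total n(KOH) added = 0.4981 x 0.05607 = 0.02793 mol.
n(HClO4) used = 0.1652 x 0.01917 = 0.003167 mol, which equals the excess n(KOH).
So n(KOH) consumed by the sample = 0.02793 - 0.003167 = 0.02476 mol.
n(C6H8O7) = 0.02476 / 3 = 0.008254 mol.
mass C6H8O7 = 0.008254 x 192.12 = 1.586 g, so %C6H8O7 = 1.586/1.9826 x 100 = 80.0%.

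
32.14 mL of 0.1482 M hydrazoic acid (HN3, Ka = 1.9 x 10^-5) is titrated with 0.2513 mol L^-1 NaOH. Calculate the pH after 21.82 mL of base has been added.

12.13

n(acid) = 0.1482 x 0.03214 = 0.004763 mol; n(NaOH) added = 0.2513 x 0.02182 = 0.005483 mol.
Base is in excess by 0.005483 - 0.004763 = 0.0007202 mol in a total volume of 0.05396 L.
[OH^-] = 0.0007202/0.05396 = 0.01335 M, so pOH = 1.87 and pH = 14.00 - 1.87 = 12.13.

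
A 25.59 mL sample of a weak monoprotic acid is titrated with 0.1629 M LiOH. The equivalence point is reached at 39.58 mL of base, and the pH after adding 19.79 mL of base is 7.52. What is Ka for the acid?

19.79 mL is half of the equivalence volume, so this is the half-equivalence point where [HA] = [A^-].
At half-equivalence pH = pKa, so pKa = 7.52.
Ka = 10^(-7.52) = 3.0 x 10^-8.

3.0 x 10^-8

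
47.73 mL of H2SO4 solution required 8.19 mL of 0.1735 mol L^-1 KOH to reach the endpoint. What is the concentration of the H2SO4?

0.0149 M

n(KOH) delivered = 0.1735 x 0.008190 = 0.001421 mol.
The reaction is 1 H2SO4 + 2 KOH, so n(H2SO4) = 0.001421 x 1/2 = 0.0007105 mol.
[H2SO4] = 0.0007105 mol / 0.04773 L = 0.0149 M.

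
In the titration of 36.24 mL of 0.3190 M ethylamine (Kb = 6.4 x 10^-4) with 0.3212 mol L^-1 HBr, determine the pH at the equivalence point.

n(C2H5NH2) = 0.3190 x 0.03624 = 0.01156 mol; V(HBr) at equivalence = 0.01156/0.3212 = 0.03599 L.
At equivalence the base is fully converted to C2H5NH3+; total volume = 0.07223 L, so [C2H5NH3+] = 0.01156/0.07223 = 0.1600 M.
Ka(C2H5NH3+) = Kw/Kb = 1.0e-14 / 6.4 x 10^-4 = 1.56e-11.
[H^+] = sqrt(Ka x [C2H5NH3+]) = sqrt(1.56e-11 x 0.1600) = 1.58e-6 M.
pH = -log(1.58e-6) = 5.80.

5.80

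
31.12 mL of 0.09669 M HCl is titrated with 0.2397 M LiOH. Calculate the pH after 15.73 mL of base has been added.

n(acid) = 0.09669 x 0.03112 = 0.003009 mol; n(LiOH) added = 0.2397 x 0.01573 = 0.003770 mol.
Base is in excess by 0.003770 - 0.003009 = 0.0007615 mol in a total volume of 0.04685 L.
[OH^-] = 0.0007615/0.04685 = 0.01625 M, so pOH = 1.79 and pH = 14.00 - 1.79 = 12.21.

12.21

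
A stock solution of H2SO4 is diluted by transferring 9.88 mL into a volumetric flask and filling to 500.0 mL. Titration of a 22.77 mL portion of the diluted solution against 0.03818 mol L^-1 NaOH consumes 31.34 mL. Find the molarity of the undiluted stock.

n(NaOH) = 0.03818 x 0.03134 = 0.001197 mol.
n(H2SO4) in the aliquot = 0.001197 x 1/2 = 0.0005983 mol.
[diluted H2SO4] = 0.0005983 / 0.02277 = 0.02627 M.
Dilution factor = 500.0/9.880 = 50.61, so [stock] = 0.02627 x 50.61 = 1.33 M.

1.33 M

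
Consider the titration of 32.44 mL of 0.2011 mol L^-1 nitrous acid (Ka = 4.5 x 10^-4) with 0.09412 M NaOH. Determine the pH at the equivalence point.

8.08

n(HNO2) = 0.2011 x 0.03244 = 0.006524 mol; V(NaOH) at equivalence = 0.006524/0.09412 = 0.06931 L.
At equivalence all the acid is converted to NO2-; total volume = 0.03244 + 0.06931 = 0.1018 L, so [NO2-] = 0.006524/0.1018 = 0.06411 M.
Kb = Kw/Ka = 1.0e-14 / 4.5 x 10^-4 = 2.22e-11.
[OH^-] = sqrt(Kb x [NO2-]) = sqrt(2.22e-11 x 0.06411) = 1.19e-6 M.
pOH = 5.92, so pH = 14.00 - 5.92 = 8.08.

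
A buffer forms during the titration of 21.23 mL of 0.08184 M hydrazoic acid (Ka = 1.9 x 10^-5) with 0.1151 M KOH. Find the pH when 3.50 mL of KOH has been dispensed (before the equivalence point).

Initial n(HN3) = 0.08184 x 0.02123 = 0.001737 mol.
n(KOH) added = 0.1151 x 0.003500 = 0.0004029 mol, converting that many moles of HN3 to N3-.
Remaining n(HN3) = 0.001335 mol; n(N3-) = 0.0004029 mol.
By Henderson-Hasselbalch, pH = pKa + log([A^-]/[HA]) = 4.72 + log(0.0004029/0.001335) = 4.72 + (-0.52) = 4.20.

4.20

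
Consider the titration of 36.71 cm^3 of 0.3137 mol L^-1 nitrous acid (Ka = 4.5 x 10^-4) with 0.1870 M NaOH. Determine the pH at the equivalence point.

8.21

n(HNO2) = 0.3137 x 0.03671 = 0.01152 mol; V(NaOH) at equivalence = 0.01152/0.1870 = 0.06158 L.
At equivalence all the acid is converted to NO2-; total volume = 0.03671 + 0.06158 = 0.09829 L, so [NO2-] = 0.01152/0.09829 = 0.1172 M.
Kb = Kw/Ka = 1.0e-14 / 4.5 x 10^-4 = 2.22e-11.
[OH^-] = sqrt(Kb x [NO2-]) = sqrt(2.22e-11 x 0.1172) = 1.61e-6 M.
pOH = 5.79, so pH = 14.00 - 5.79 = 8.21.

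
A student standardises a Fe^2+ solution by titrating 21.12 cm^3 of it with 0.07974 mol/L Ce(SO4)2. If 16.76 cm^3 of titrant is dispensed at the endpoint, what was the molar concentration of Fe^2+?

n(Ce(SO4)2) = 0.07974 x 0.01676 = 0.001336 mol.
From the balanced equation, 1 mol Ce(SO4)2 reacts with 1 mol Fe^2+, so n(Fe^2+) = 0.001336 x 1/1 = 0.001336 mol.
[Fe^2+] = 0.001336 / 0.02112 L = 0.0633 M.

0.0633 M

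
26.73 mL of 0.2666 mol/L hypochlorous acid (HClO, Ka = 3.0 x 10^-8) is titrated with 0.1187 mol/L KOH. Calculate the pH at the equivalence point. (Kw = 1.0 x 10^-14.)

10.22

n(HClO) = 0.2666 x 0.02673 = 0.007126 mol; V(KOH) at equivalence = 0.007126/0.1187 = 0.06004 L.
At equivalence all the acid is converted to ClO-; total volume = 0.02673 + 0.06004 = 0.08677 L, so [ClO-] = 0.007126/0.08677 = 0.08213 M.
Kb = Kw/Ka = 1.0e-14 / 3.0 x 10^-8 = 3.33e-7.
[OH^-] = sqrt(Kb x [ClO-]) = sqrt(3.33e-7 x 0.08213) = 0.000165 M.
pOH = 3.78, so pH = 14.00 - 3.78 = 10.22.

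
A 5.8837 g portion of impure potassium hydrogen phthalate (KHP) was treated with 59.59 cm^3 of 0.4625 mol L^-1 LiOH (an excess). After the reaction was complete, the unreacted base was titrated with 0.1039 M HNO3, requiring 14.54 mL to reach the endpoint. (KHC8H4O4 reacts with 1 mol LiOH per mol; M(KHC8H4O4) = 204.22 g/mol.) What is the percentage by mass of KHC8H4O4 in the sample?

Total n(LiOH) added = 0.4625 x 0.05959 = 0.02756 mol.
n(HNO3) used = 0.1039 x 0.01454 = 0.001511 mol, which equals the excess n(LiOH).
So n(LiOH) consumed by the sample = 0.02756 - 0.001511 = 0.02605 mol.
n(KHC8H4O4) = 0.02605 / 1 = 0.02605 mol.
mass KHC8H4O4 = 0.02605 x 204.22 = 5.320 g, so %KHC8H4O4 = 5.320/5.8837 x 100 = 90.4%.

90.4%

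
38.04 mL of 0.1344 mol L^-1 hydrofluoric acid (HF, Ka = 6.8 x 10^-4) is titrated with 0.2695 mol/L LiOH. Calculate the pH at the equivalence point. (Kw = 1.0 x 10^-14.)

8.06

n(HF) = 0.1344 x 0.03804 = 0.005113 mol; V(LiOH) at equivalence = 0.005113/0.2695 = 0.01897 L.
At equivalence all the acid is converted to F-; total volume = 0.03804 + 0.01897 = 0.05701 L, so [F-] = 0.005113/0.05701 = 0.08968 M.
Kb = Kw/Ka = 1.0e-14 / 6.8 x 10^-4 = 1.47e-11.
[OH^-] = sqrt(Kb x [F-]) = sqrt(1.47e-11 x 0.08968) = 1.15e-6 M.
pOH = 5.94, so pH = 14.00 - 5.94 = 8.06.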